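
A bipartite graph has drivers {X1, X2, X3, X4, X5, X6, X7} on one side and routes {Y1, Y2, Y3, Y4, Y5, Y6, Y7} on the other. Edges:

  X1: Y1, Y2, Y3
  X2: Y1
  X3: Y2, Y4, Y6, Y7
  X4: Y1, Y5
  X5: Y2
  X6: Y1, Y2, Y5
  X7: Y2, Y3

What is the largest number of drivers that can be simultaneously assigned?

5

Unit-capacity flow: source→left, listed edges, right→sink; max matching = max flow.
Augmenting path X1→Y1 (+1); matched 1.
Augmenting path X3→Y2 (+1); matched 2.
Augmenting path X4→Y5 (+1); matched 3.
Augmenting path X7→Y3 (+1); matched 4.
Augmenting path X5→Y2→X3→Y4 (+1); matched 5.
No augmenting path remains; maximum matching = 5.
König certificate: {X3, Y1, Y2, Y3, Y5} is a vertex cover of size 5 (every listed pair touches it), so no matching can be larger.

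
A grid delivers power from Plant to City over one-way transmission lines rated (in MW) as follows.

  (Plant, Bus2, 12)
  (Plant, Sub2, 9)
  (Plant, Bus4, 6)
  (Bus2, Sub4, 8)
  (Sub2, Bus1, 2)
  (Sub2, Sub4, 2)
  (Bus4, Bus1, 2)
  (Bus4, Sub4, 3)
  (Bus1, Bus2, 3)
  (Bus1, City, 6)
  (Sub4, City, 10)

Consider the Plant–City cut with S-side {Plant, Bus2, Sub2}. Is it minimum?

No — its capacity is 18, but the minimum cut has capacity 14.

Given cut capacity: 6 + 8 + 2 + 2 = 18.
Augment Plant→Bus2→Sub4→City: bottleneck 8, flow now 8.
Augment Plant→Sub2→Bus1→City: bottleneck 2, flow now 10.
Augment Plant→Sub2→Sub4→City: bottleneck 2, flow now 12.
Augment Plant→Bus4→Bus1→City: bottleneck 2, flow now 14.
No augmenting path remains; maximum flow = 14.
In the residual graph, reachable from Plant: {Plant, Bus2, Sub2, Bus4, Sub4}.
Min-cut edges: Sub2→Bus1 (2), Bus4→Bus1 (2), Sub4→City (10); capacity 2 + 2 + 10 = 14.
Cut capacity 18 exceeds the max flow 14, so it is not minimum.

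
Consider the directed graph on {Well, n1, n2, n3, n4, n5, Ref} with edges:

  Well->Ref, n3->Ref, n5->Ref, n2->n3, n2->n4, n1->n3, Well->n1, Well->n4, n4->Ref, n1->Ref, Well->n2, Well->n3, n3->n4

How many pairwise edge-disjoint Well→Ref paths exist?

Assign every edge capacity 1; by Menger, the answer equals the max flow.
Path Well→Ref (+1); total 1.
Path Well→n1→Ref (+1); total 2.
Path Well→n3→Ref (+1); total 3.
Path Well→n4→Ref (+1); total 4.
No residual Well→Ref path; max flow = 4.
Certifying cut of size 4: {Well→Ref, Well→n1, n3→Ref, n4→Ref}.

4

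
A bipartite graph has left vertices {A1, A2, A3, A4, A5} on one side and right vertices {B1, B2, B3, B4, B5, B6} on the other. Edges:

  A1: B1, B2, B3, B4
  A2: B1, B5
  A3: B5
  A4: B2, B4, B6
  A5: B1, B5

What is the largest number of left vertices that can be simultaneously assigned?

4

Unit-capacity flow: source→left, listed edges, right→sink; max matching = max flow.
Augmenting path A1→B1 (+1); matched 1.
Augmenting path A2→B5 (+1); matched 2.
Augmenting path A4→B2 (+1); matched 3.
Augmenting path A5→B1→A1→B3 (+1); matched 4.
No augmenting path remains; maximum matching = 4.
König certificate: {A1, A4, B1, B5} is a vertex cover of size 4 (every listed pair touches it), so no matching can be larger.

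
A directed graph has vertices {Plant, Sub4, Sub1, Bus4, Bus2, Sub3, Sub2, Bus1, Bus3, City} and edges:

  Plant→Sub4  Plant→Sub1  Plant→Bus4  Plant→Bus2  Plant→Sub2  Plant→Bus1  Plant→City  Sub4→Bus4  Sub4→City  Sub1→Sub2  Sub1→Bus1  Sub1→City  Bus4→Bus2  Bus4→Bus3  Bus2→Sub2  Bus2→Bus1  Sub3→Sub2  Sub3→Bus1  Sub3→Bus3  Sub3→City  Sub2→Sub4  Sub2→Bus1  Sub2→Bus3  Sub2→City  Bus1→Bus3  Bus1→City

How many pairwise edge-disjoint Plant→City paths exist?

5

Assign every edge capacity 1; by Menger, the answer equals the max flow.
Path Plant→City (+1); total 1.
Path Plant→Sub4→City (+1); total 2.
Path Plant→Sub1→City (+1); total 3.
Path Plant→Sub2→City (+1); total 4.
Path Plant→Bus1→City (+1); total 5.
No residual Plant→City path; max flow = 5.
Certifying cut of size 5: {Bus1→City, Plant→City, Plant→Sub1, Sub2→City, Sub4→City}.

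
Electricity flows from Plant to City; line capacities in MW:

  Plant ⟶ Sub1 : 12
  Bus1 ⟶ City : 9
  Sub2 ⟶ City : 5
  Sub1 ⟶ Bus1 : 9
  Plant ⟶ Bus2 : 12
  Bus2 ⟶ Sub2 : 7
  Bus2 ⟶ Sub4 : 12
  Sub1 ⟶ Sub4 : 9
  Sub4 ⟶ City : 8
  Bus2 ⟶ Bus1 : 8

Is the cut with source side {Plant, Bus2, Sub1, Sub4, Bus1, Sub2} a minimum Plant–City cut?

Given cut capacity: 8 + 9 + 5 = 22.
Augment Plant→Bus2→Sub4→City: bottleneck 8, flow now 8.
Augment Plant→Bus2→Bus1→City: bottleneck 4, flow now 12.
Augment Plant→Sub1→Bus1→City: bottleneck 5, flow now 17.
Augment Plant→Sub1→Sub4→Bus2→Sub2→City: bottleneck 5, flow now 22. (uses reverse residual edge)
No augmenting path remains; maximum flow = 22.
Cut capacity 22 equals the max flow, so it is a minimum cut.

Yes — it is a minimum cut (capacity 22).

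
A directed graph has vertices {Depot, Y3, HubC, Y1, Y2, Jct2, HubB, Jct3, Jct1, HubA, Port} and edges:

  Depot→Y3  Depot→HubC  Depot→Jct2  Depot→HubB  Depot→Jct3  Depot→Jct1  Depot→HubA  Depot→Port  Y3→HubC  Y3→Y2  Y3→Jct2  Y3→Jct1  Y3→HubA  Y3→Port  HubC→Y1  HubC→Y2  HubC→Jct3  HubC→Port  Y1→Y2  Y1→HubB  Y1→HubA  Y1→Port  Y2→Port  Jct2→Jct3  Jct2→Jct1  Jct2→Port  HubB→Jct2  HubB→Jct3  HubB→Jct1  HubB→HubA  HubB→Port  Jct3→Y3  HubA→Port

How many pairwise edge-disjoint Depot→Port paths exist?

Assign every edge capacity 1; by Menger, the answer equals the max flow.
Path Depot→Port (+1); total 1.
Path Depot→Y3→Port (+1); total 2.
Path Depot→HubC→Port (+1); total 3.
Path Depot→Jct2→Port (+1); total 4.
Path Depot→HubB→Port (+1); total 5.
Path Depot→HubA→Port (+1); total 6.
Path Depot→Jct3→Y3→Y2→Port (+1); total 7.
No residual Depot→Port path; max flow = 7.
Certifying cut of size 7: {Depot→HubA, Depot→HubB, Depot→HubC, Depot→Jct2, Depot→Jct3, Depot→Port, Depot→Y3}.

7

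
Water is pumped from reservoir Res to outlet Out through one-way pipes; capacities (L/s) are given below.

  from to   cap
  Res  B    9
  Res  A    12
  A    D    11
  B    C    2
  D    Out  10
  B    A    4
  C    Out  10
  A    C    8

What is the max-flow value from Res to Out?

Augment Res→A→C→Out: bottleneck 8, flow now 8.
Augment Res→A→D→Out: bottleneck 4, flow now 12.
Augment Res→B→C→Out: bottleneck 2, flow now 14.
Augment Res→B→A→D→Out: bottleneck 4, flow now 18.
No augmenting path remains; maximum flow = 18.
In the residual graph, reachable from Res: {Res, B}.
Min-cut edges: Res→A (12), B→A (4), B→C (2); capacity 12 + 4 + 2 = 18.
This cut is saturated, so no flow can exceed 18.

18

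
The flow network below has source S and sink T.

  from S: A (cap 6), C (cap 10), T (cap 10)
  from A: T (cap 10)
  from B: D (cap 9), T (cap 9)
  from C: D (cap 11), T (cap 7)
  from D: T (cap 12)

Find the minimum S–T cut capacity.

Augment S→T: bottleneck 10, flow now 10.
Augment S→A→T: bottleneck 6, flow now 16.
Augment S→C→T: bottleneck 7, flow now 23.
Augment S→C→D→T: bottleneck 3, flow now 26.
No augmenting path remains; maximum flow = 26.
By max-flow min-cut, the minimum cut capacity equals the max flow.
In the residual graph, reachable from S: {S}.
Min-cut edges: S→A (6), S→C (10), S→T (10); capacity 6 + 10 + 10 = 26.

26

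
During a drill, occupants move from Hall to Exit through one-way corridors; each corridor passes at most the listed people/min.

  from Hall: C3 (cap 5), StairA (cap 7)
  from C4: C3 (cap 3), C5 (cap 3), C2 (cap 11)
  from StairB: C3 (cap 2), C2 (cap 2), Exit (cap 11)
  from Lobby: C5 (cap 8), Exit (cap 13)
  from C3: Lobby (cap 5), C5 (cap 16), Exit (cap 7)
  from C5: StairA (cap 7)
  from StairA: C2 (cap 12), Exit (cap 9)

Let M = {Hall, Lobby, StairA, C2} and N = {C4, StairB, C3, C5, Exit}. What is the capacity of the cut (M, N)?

Edges leaving {Hall, Lobby, StairA, C2}: Hall→C3 (5), Lobby→C5 (8), Lobby→Exit (13), StairA→Exit (9).
Cut capacity = 5 + 8 + 13 + 9 = 35.

35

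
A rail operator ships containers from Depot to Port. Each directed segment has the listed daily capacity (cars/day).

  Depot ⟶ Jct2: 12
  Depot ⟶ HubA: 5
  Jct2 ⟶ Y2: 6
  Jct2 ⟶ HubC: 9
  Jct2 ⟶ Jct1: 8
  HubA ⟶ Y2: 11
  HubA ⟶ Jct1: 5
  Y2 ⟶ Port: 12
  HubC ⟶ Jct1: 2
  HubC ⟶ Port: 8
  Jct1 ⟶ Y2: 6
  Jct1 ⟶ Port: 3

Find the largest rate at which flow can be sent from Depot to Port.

17

Augment Depot→Jct2→Y2→Port: bottleneck 6, flow now 6.
Augment Depot→Jct2→HubC→Port: bottleneck 6, flow now 12.
Augment Depot→HubA→Y2→Port: bottleneck 5, flow now 17.
No augmenting path remains; maximum flow = 17.
In the residual graph, reachable from Depot: {Depot}.
Min-cut edges: Depot→Jct2 (12), Depot→HubA (5); capacity 12 + 5 = 17.
This cut is saturated, so no flow can exceed 17.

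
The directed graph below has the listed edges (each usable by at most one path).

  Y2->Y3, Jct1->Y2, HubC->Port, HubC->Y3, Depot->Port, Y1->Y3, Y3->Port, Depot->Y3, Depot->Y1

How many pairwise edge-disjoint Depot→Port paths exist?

Assign every edge capacity 1; by Menger, the answer equals the max flow.
Path Depot→Port (+1); total 1.
Path Depot→Y3→Port (+1); total 2.
No residual Depot→Port path; max flow = 2.
Certifying cut of size 2: {Depot→Port, Y3→Port}.

2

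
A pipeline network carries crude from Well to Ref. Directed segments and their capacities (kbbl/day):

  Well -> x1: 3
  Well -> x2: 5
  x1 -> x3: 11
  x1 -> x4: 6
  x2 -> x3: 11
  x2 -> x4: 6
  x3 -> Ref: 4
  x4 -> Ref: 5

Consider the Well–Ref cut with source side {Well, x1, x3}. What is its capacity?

15

Edges leaving {Well, x1, x3}: Well→x2 (5), x1→x4 (6), x3→Ref (4).
Cut capacity = 5 + 6 + 4 = 15.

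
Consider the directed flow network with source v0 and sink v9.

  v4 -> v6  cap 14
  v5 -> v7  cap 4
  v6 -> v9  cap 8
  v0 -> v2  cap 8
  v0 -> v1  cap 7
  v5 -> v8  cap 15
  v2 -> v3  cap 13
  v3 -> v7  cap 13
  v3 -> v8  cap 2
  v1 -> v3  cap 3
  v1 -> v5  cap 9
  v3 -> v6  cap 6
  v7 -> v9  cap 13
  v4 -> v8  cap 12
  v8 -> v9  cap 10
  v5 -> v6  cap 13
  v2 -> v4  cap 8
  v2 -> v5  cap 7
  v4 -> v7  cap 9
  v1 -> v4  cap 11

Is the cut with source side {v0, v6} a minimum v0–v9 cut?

Given cut capacity: 7 + 8 + 8 = 23.
Augment v0→v1→v3→v6→v9: bottleneck 3, flow now 3.
Augment v0→v1→v4→v6→v9: bottleneck 4, flow now 7.
Augment v0→v2→v3→v6→v9: bottleneck 1, flow now 8.
Augment v0→v2→v3→v7→v9: bottleneck 7, flow now 15.
No augmenting path remains; maximum flow = 15.
In the residual graph, reachable from v0: {v0}.
Min-cut edges: v0→v1 (7), v0→v2 (8); capacity 7 + 8 = 15.
Cut capacity 23 exceeds the max flow 15, so it is not minimum.

No — its capacity is 23, but the minimum cut has capacity 15.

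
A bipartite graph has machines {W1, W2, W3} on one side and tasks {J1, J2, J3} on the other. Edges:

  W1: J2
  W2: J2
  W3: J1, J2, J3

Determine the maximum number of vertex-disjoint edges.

2

Unit-capacity flow: source→left, listed edges, right→sink; max matching = max flow.
Augmenting path W1→J2 (+1); matched 1.
Augmenting path W3→J1 (+1); matched 2.
No augmenting path remains; maximum matching = 2.
König certificate: {W3, J2} is a vertex cover of size 2 (every listed pair touches it), so no matching can be larger.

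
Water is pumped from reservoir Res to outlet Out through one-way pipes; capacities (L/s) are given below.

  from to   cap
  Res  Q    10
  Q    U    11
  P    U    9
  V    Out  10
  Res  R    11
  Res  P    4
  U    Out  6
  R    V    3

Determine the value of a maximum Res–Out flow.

Augment Res→P→U→Out: bottleneck 4, flow now 4.
Augment Res→Q→U→Out: bottleneck 2, flow now 6.
Augment Res→R→V→Out: bottleneck 3, flow now 9.
No augmenting path remains; maximum flow = 9.
In the residual graph, reachable from Res: {Res, P, Q, R, U}.
Min-cut edges: R→V (3), U→Out (6); capacity 3 + 6 = 9.
This cut is saturated, so no flow can exceed 9.

9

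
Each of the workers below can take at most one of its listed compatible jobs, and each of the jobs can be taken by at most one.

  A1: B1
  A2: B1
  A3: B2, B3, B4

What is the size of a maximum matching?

Unit-capacity flow: source→left, listed edges, right→sink; max matching = max flow.
Augmenting path A1→B1 (+1); matched 1.
Augmenting path A3→B2 (+1); matched 2.
No augmenting path remains; maximum matching = 2.
König certificate: {A3, B1} is a vertex cover of size 2 (every listed pair touches it), so no matching can be larger.

2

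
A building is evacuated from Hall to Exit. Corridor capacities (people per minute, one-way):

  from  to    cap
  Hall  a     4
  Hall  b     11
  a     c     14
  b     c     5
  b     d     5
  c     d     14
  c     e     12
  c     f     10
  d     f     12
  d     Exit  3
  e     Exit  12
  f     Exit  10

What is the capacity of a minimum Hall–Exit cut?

Augment Hall→b→d→Exit: bottleneck 3, flow now 3.
Augment Hall→a→c→e→Exit: bottleneck 4, flow now 7.
Augment Hall→b→c→e→Exit: bottleneck 5, flow now 12.
Augment Hall→b→d→f→Exit: bottleneck 2, flow now 14.
No augmenting path remains; maximum flow = 14.
By max-flow min-cut, the minimum cut capacity equals the max flow.
In the residual graph, reachable from Hall: {Hall, b}.
Min-cut edges: Hall→a (4), b→c (5), b→d (5); capacity 4 + 5 + 5 = 14.

14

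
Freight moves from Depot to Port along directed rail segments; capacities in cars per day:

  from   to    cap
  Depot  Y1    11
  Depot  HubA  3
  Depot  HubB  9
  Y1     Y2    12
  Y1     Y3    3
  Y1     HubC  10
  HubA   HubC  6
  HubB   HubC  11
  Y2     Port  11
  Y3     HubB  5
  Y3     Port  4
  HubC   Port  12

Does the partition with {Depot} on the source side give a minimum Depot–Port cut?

Yes — it is a minimum cut (capacity 23).

Given cut capacity: 11 + 3 + 9 = 23.
Augment Depot→Y1→Y2→Port: bottleneck 11, flow now 11.
Augment Depot→HubA→HubC→Port: bottleneck 3, flow now 14.
Augment Depot→HubB→HubC→Port: bottleneck 9, flow now 23.
No augmenting path remains; maximum flow = 23.
Cut capacity 23 equals the max flow, so it is a minimum cut.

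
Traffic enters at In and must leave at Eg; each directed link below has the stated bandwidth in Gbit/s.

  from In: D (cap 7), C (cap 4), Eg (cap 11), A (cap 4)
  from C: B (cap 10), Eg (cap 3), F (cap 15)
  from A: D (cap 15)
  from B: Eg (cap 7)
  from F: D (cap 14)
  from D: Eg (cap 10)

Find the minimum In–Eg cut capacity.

25

Augment In→Eg: bottleneck 11, flow now 11.
Augment In→C→Eg: bottleneck 3, flow now 14.
Augment In→D→Eg: bottleneck 7, flow now 21.
Augment In→C→B→Eg: bottleneck 1, flow now 22.
Augment In→A→D→Eg: bottleneck 3, flow now 25.
No augmenting path remains; maximum flow = 25.
By max-flow min-cut, the minimum cut capacity equals the max flow.
In the residual graph, reachable from In: {In, A, D}.
Min-cut edges: In→C (4), In→Eg (11), D→Eg (10); capacity 4 + 11 + 10 = 25.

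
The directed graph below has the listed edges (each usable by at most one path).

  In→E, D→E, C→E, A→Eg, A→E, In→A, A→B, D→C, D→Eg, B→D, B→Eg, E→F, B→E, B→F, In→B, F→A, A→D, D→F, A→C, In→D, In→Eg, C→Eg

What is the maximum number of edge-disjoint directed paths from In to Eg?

Assign every edge capacity 1; by Menger, the answer equals the max flow.
Path In→Eg (+1); total 1.
Path In→A→Eg (+1); total 2.
Path In→B→Eg (+1); total 3.
Path In→D→Eg (+1); total 4.
Path In→E→F→A→C→Eg (+1); total 5.
No residual In→Eg path; max flow = 5.
Certifying cut of size 5: {In→A, In→B, In→D, In→E, In→Eg}.

5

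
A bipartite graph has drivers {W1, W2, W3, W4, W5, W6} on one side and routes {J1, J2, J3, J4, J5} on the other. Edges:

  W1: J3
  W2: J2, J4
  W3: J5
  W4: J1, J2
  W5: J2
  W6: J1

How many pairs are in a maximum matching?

5

Unit-capacity flow: source→left, listed edges, right→sink; max matching = max flow.
Augmenting path W1→J3 (+1); matched 1.
Augmenting path W2→J2 (+1); matched 2.
Augmenting path W3→J5 (+1); matched 3.
Augmenting path W4→J1 (+1); matched 4.
Augmenting path W5→J2→W2→J4 (+1); matched 5.
No augmenting path remains; maximum matching = 5.
König certificate: {W1, W2, W3, J1, J2} is a vertex cover of size 5 (every listed pair touches it), so no matching can be larger.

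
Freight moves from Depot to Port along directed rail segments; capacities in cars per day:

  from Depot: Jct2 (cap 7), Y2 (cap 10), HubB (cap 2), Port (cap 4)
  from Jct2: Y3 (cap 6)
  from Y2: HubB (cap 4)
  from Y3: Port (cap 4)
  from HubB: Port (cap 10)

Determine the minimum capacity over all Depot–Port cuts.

14

Augment Depot→Port: bottleneck 4, flow now 4.
Augment Depot→HubB→Port: bottleneck 2, flow now 6.
Augment Depot→Jct2→Y3→Port: bottleneck 4, flow now 10.
Augment Depot→Y2→HubB→Port: bottleneck 4, flow now 14.
No augmenting path remains; maximum flow = 14.
By max-flow min-cut, the minimum cut capacity equals the max flow.
In the residual graph, reachable from Depot: {Depot, Jct2, Y2, Y3}.
Min-cut edges: Depot→HubB (2), Depot→Port (4), Y2→HubB (4), Y3→Port (4); capacity 2 + 4 + 4 + 4 = 14.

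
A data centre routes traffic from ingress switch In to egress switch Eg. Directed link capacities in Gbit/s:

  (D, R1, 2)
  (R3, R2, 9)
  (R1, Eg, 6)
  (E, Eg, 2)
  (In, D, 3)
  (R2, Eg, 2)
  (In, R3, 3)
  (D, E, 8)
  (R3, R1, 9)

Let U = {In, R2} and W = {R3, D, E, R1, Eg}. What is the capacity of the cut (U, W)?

8

Edges leaving {In, R2}: In→R3 (3), In→D (3), R2→Eg (2).
Cut capacity = 3 + 3 + 2 = 8.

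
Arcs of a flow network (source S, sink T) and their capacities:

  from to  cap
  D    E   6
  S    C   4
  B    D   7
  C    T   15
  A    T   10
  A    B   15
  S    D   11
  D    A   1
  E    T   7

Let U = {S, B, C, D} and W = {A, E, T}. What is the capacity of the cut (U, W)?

22

Edges leaving {S, B, C, D}: C→T (15), D→A (1), D→E (6).
Cut capacity = 15 + 1 + 6 = 22.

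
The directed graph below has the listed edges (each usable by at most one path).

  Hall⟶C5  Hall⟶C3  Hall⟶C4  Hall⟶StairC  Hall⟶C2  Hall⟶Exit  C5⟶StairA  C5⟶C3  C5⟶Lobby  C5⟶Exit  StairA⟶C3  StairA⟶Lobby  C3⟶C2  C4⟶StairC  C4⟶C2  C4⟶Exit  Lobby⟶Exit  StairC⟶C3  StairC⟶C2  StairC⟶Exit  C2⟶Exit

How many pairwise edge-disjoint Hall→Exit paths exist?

5

Assign every edge capacity 1; by Menger, the answer equals the max flow.
Path Hall→Exit (+1); total 1.
Path Hall→C5→Exit (+1); total 2.
Path Hall→C4→Exit (+1); total 3.
Path Hall→StairC→Exit (+1); total 4.
Path Hall→C2→Exit (+1); total 5.
No residual Hall→Exit path; max flow = 5.
Certifying cut of size 5: {C2→Exit, Hall→C4, Hall→C5, Hall→Exit, Hall→StairC}.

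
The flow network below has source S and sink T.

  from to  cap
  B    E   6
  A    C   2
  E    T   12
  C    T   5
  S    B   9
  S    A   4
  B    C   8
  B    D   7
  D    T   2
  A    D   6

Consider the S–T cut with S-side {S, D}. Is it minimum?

Given cut capacity: 4 + 9 + 2 = 15.
Augment S→A→C→T: bottleneck 2, flow now 2.
Augment S→A→D→T: bottleneck 2, flow now 4.
Augment S→B→C→T: bottleneck 3, flow now 7.
Augment S→B→E→T: bottleneck 6, flow now 13.
No augmenting path remains; maximum flow = 13.
In the residual graph, reachable from S: {S}.
Min-cut edges: S→A (4), S→B (9); capacity 4 + 9 = 13.
Cut capacity 15 exceeds the max flow 13, so it is not minimum.

No — its capacity is 15, but the minimum cut has capacity 13.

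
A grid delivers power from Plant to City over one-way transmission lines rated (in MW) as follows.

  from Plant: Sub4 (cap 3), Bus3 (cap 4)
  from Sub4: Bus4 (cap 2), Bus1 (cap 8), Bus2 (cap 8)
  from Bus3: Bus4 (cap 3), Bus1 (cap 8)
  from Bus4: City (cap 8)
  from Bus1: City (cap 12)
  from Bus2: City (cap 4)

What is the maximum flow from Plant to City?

Augment Plant→Sub4→Bus4→City: bottleneck 2, flow now 2.
Augment Plant→Sub4→Bus1→City: bottleneck 1, flow now 3.
Augment Plant→Bus3→Bus4→City: bottleneck 3, flow now 6.
Augment Plant→Bus3→Bus1→City: bottleneck 1, flow now 7.
No augmenting path remains; maximum flow = 7.
In the residual graph, reachable from Plant: {Plant}.
Min-cut edges: Plant→Sub4 (3), Plant→Bus3 (4); capacity 3 + 4 = 7.
This cut is saturated, so no flow can exceed 7.

7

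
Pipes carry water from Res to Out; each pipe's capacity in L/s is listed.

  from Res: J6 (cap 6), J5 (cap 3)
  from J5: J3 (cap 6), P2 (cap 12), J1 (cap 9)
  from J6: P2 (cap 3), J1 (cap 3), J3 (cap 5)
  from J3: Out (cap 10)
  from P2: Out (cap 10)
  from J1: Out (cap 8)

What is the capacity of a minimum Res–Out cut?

Augment Res→J5→J3→Out: bottleneck 3, flow now 3.
Augment Res→J6→J3→Out: bottleneck 5, flow now 8.
Augment Res→J6→P2→Out: bottleneck 1, flow now 9.
No augmenting path remains; maximum flow = 9.
By max-flow min-cut, the minimum cut capacity equals the max flow.
In the residual graph, reachable from Res: {Res}.
Min-cut edges: Res→J5 (3), Res→J6 (6); capacity 3 + 6 = 9.

9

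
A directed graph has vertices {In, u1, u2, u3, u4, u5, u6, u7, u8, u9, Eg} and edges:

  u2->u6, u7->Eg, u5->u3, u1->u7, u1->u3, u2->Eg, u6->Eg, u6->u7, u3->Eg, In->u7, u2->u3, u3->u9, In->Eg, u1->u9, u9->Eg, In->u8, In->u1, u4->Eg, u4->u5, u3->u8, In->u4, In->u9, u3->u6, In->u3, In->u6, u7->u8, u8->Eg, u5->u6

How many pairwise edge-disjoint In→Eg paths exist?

7

Assign every edge capacity 1; by Menger, the answer equals the max flow.
Path In→Eg (+1); total 1.
Path In→u3→Eg (+1); total 2.
Path In→u4→Eg (+1); total 3.
Path In→u6→Eg (+1); total 4.
Path In→u7→Eg (+1); total 5.
Path In→u8→Eg (+1); total 6.
Path In→u9→Eg (+1); total 7.
No residual In→Eg path; max flow = 7.
Certifying cut of size 7: {In→Eg, In→u4, u3→Eg, u6→Eg, u7→Eg, u8→Eg, u9→Eg}.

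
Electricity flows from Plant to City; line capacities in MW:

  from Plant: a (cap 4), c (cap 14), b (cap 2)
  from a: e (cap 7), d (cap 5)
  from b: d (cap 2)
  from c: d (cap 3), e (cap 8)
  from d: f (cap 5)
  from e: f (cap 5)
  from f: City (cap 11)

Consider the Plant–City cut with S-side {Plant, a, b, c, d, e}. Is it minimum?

Given cut capacity: 5 + 5 = 10.
Augment Plant→a→d→f→City: bottleneck 4, flow now 4.
Augment Plant→b→d→f→City: bottleneck 1, flow now 5.
Augment Plant→c→e→f→City: bottleneck 5, flow now 10.
No augmenting path remains; maximum flow = 10.
Cut capacity 10 equals the max flow, so it is a minimum cut.

Yes — it is a minimum cut (capacity 10).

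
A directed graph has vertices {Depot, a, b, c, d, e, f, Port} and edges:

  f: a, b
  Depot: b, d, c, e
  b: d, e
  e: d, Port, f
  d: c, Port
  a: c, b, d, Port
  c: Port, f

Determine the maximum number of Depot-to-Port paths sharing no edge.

Assign every edge capacity 1; by Menger, the answer equals the max flow.
Path Depot→c→Port (+1); total 1.
Path Depot→d→Port (+1); total 2.
Path Depot→e→Port (+1); total 3.
Path Depot→b→e→f→a→Port (+1); total 4.
No residual Depot→Port path; max flow = 4.
Certifying cut of size 4: {Depot→b, Depot→c, Depot→d, Depot→e}.

4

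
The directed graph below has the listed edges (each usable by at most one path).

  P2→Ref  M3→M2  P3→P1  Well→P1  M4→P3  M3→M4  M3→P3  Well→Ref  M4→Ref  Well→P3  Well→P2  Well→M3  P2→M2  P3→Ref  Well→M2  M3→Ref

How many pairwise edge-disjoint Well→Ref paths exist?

4

Assign every edge capacity 1; by Menger, the answer equals the max flow.
Path Well→Ref (+1); total 1.
Path Well→M3→Ref (+1); total 2.
Path Well→P3→Ref (+1); total 3.
Path Well→P2→Ref (+1); total 4.
No residual Well→Ref path; max flow = 4.
Certifying cut of size 4: {Well→M3, Well→P2, Well→P3, Well→Ref}.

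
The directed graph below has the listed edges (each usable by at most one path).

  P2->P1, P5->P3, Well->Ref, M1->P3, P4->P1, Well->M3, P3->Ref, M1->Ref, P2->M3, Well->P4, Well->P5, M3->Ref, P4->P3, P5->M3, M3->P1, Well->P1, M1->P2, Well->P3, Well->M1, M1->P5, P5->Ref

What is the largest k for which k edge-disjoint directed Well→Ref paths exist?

Assign every edge capacity 1; by Menger, the answer equals the max flow.
Path Well→Ref (+1); total 1.
Path Well→M1→Ref (+1); total 2.
Path Well→P5→Ref (+1); total 3.
Path Well→P3→Ref (+1); total 4.
Path Well→M3→Ref (+1); total 5.
No residual Well→Ref path; max flow = 5.
Certifying cut of size 5: {P3→Ref, Well→M1, Well→M3, Well→P5, Well→Ref}.

5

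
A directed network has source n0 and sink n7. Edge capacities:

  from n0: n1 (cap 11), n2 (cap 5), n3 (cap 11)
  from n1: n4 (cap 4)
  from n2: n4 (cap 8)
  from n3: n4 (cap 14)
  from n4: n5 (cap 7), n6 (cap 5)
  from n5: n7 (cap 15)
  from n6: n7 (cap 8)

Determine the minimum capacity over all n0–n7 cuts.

Augment n0→n1→n4→n5→n7: bottleneck 4, flow now 4.
Augment n0→n2→n4→n5→n7: bottleneck 3, flow now 7.
Augment n0→n2→n4→n6→n7: bottleneck 2, flow now 9.
Augment n0→n3→n4→n6→n7: bottleneck 3, flow now 12.
No augmenting path remains; maximum flow = 12.
By max-flow min-cut, the minimum cut capacity equals the max flow.
In the residual graph, reachable from n0: {n0, n1, n2, n3, n4}.
Min-cut edges: n4→n5 (7), n4→n6 (5); capacity 7 + 5 = 12.

12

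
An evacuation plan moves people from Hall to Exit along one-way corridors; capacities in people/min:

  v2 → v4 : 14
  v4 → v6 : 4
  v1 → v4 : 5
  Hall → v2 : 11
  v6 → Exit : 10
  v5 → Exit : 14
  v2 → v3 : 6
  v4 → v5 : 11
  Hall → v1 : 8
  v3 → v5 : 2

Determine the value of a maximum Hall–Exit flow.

Augment Hall→v1→v4→v5→Exit: bottleneck 5, flow now 5.
Augment Hall→v2→v3→v5→Exit: bottleneck 2, flow now 7.
Augment Hall→v2→v4→v5→Exit: bottleneck 6, flow now 13.
Augment Hall→v2→v4→v6→Exit: bottleneck 3, flow now 16.
No augmenting path remains; maximum flow = 16.
In the residual graph, reachable from Hall: {Hall, v1}.
Min-cut edges: Hall→v2 (11), v1→v4 (5); capacity 11 + 5 = 16.
This cut is saturated, so no flow can exceed 16.

16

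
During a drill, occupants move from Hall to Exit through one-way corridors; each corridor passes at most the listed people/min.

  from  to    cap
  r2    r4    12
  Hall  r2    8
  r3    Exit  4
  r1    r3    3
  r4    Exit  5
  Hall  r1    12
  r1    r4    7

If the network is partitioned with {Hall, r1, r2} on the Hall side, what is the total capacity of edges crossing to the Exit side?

22

Edges leaving {Hall, r1, r2}: r1→r3 (3), r1→r4 (7), r2→r4 (12).
Cut capacity = 3 + 7 + 12 = 22.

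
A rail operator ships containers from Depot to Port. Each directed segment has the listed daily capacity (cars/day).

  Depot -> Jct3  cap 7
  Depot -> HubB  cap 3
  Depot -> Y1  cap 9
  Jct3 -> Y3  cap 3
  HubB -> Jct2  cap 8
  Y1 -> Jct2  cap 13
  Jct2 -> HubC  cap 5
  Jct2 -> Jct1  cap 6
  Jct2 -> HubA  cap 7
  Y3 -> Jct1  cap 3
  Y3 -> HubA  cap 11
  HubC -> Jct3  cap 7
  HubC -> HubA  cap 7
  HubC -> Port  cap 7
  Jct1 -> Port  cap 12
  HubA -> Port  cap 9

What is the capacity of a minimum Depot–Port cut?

Augment Depot→Jct3→Y3→Jct1→Port: bottleneck 3, flow now 3.
Augment Depot→HubB→Jct2→HubC→Port: bottleneck 3, flow now 6.
Augment Depot→Y1→Jct2→HubC→Port: bottleneck 2, flow now 8.
Augment Depot→Y1→Jct2→Jct1→Port: bottleneck 6, flow now 14.
Augment Depot→Y1→Jct2→HubA→Port: bottleneck 1, flow now 15.
No augmenting path remains; maximum flow = 15.
By max-flow min-cut, the minimum cut capacity equals the max flow.
In the residual graph, reachable from Depot: {Depot, Jct3}.
Min-cut edges: Depot→HubB (3), Depot→Y1 (9), Jct3→Y3 (3); capacity 3 + 9 + 3 = 15.

15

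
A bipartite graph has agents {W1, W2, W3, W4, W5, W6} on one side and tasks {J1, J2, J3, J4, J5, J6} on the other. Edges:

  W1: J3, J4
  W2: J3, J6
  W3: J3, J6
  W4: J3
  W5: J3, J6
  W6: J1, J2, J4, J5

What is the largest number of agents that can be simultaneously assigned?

Unit-capacity flow: source→left, listed edges, right→sink; max matching = max flow.
Augmenting path W1→J3 (+1); matched 1.
Augmenting path W2→J6 (+1); matched 2.
Augmenting path W6→J1 (+1); matched 3.
Augmenting path W3→J3→W1→J4 (+1); matched 4.
No augmenting path remains; maximum matching = 4.
König certificate: {W1, W6, J3, J6} is a vertex cover of size 4 (every listed pair touches it), so no matching can be larger.

4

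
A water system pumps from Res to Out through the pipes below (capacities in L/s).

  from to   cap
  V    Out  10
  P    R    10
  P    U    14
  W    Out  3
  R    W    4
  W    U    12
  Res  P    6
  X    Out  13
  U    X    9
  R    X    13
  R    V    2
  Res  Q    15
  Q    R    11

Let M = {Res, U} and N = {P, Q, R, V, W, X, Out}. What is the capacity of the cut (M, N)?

30

Edges leaving {Res, U}: Res→P (6), Res→Q (15), U→X (9).
Cut capacity = 6 + 15 + 9 = 30.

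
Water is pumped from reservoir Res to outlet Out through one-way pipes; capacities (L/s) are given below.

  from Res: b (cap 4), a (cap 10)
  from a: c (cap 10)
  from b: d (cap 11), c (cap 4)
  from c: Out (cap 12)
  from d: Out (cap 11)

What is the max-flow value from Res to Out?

14

Augment Res→a→c→Out: bottleneck 10, flow now 10.
Augment Res→b→c→Out: bottleneck 2, flow now 12.
Augment Res→b→d→Out: bottleneck 2, flow now 14.
No augmenting path remains; maximum flow = 14.
In the residual graph, reachable from Res: {Res}.
Min-cut edges: Res→a (10), Res→b (4); capacity 10 + 4 = 14.
This cut is saturated, so no flow can exceed 14.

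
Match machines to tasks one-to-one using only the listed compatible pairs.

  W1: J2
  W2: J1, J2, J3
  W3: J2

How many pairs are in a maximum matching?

2

Unit-capacity flow: source→left, listed edges, right→sink; max matching = max flow.
Augmenting path W1→J2 (+1); matched 1.
Augmenting path W2→J1 (+1); matched 2.
No augmenting path remains; maximum matching = 2.
König certificate: {W2, J2} is a vertex cover of size 2 (every listed pair touches it), so no matching can be larger.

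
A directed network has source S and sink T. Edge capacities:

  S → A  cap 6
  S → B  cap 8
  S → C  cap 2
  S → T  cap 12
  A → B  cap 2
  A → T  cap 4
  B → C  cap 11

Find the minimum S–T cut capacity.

16

Augment S→T: bottleneck 12, flow now 12.
Augment S→A→T: bottleneck 4, flow now 16.
No augmenting path remains; maximum flow = 16.
By max-flow min-cut, the minimum cut capacity equals the max flow.
In the residual graph, reachable from S: {S, A, B, C}.
Min-cut edges: S→T (12), A→T (4); capacity 12 + 4 = 16.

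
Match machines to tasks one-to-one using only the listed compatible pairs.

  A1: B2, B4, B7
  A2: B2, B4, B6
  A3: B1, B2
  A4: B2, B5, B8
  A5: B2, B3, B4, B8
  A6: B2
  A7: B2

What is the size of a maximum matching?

6

Unit-capacity flow: source→left, listed edges, right→sink; max matching = max flow.
Augmenting path A1→B2 (+1); matched 1.
Augmenting path A2→B4 (+1); matched 2.
Augmenting path A3→B1 (+1); matched 3.
Augmenting path A4→B5 (+1); matched 4.
Augmenting path A5→B3 (+1); matched 5.
Augmenting path A6→B2→A1→B7 (+1); matched 6.
No augmenting path remains; maximum matching = 6.
König certificate: {A1, A2, A3, A4, A5, B2} is a vertex cover of size 6 (every listed pair touches it), so no matching can be larger.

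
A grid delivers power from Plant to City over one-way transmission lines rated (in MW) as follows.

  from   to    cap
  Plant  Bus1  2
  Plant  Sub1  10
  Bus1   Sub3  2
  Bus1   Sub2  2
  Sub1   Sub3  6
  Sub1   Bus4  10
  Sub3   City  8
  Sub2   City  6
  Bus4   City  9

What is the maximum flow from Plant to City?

Augment Plant→Bus1→Sub3→City: bottleneck 2, flow now 2.
Augment Plant→Sub1→Sub3→City: bottleneck 6, flow now 8.
Augment Plant→Sub1→Bus4→City: bottleneck 4, flow now 12.
No augmenting path remains; maximum flow = 12.
In the residual graph, reachable from Plant: {Plant}.
Min-cut edges: Plant→Bus1 (2), Plant→Sub1 (10); capacity 2 + 10 = 12.
This cut is saturated, so no flow can exceed 12.

12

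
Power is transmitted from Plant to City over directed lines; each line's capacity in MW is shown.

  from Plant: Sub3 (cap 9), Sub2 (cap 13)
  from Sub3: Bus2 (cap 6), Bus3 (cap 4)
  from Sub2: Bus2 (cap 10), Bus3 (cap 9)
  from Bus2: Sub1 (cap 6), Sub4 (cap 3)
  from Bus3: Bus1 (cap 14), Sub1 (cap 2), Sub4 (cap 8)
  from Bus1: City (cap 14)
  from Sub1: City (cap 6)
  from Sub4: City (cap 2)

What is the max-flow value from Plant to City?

Augment Plant→Sub3→Bus2→Sub1→City: bottleneck 6, flow now 6.
Augment Plant→Sub3→Bus3→Bus1→City: bottleneck 3, flow now 9.
Augment Plant→Sub2→Bus2→Sub4→City: bottleneck 2, flow now 11.
Augment Plant→Sub2→Bus3→Bus1→City: bottleneck 9, flow now 20.
Augment Plant→Sub2→Bus2→Sub3→Bus3→Bus1→City: bottleneck 1, flow now 21. (uses reverse residual edge)
No augmenting path remains; maximum flow = 21.
In the residual graph, reachable from Plant: {Plant, Sub3, Sub2, Bus2, Sub4}.
Min-cut edges: Sub3→Bus3 (4), Sub2→Bus3 (9), Bus2→Sub1 (6), Sub4→City (2); capacity 4 + 9 + 6 + 2 = 21.
This cut is saturated, so no flow can exceed 21.

21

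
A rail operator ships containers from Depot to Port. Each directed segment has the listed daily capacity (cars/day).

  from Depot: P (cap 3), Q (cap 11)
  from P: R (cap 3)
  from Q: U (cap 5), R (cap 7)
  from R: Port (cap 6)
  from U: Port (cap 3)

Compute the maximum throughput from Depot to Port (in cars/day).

9

Augment Depot→P→R→Port: bottleneck 3, flow now 3.
Augment Depot→Q→R→Port: bottleneck 3, flow now 6.
Augment Depot→Q→U→Port: bottleneck 3, flow now 9.
No augmenting path remains; maximum flow = 9.
In the residual graph, reachable from Depot: {Depot, P, Q, R, U}.
Min-cut edges: R→Port (6), U→Port (3); capacity 6 + 3 = 9.
This cut is saturated, so no flow can exceed 9.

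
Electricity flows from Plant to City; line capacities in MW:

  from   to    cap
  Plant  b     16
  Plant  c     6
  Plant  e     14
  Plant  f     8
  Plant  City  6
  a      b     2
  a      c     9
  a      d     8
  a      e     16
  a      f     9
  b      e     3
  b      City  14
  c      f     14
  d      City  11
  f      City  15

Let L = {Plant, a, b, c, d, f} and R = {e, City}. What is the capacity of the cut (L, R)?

79

Edges leaving {Plant, a, b, c, d, f}: Plant→e (14), Plant→City (6), a→e (16), b→e (3), b→City (14), d→City (11), f→City (15).
Cut capacity = 14 + 6 + 16 + 3 + 14 + 11 + 15 = 79.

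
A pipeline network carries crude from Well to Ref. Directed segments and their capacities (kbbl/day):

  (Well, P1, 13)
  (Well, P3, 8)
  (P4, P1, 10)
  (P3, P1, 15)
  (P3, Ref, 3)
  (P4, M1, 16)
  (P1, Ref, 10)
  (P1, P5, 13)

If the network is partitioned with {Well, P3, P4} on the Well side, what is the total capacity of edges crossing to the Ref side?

Edges leaving {Well, P3, P4}: Well→P1 (13), P3→P1 (15), P3→Ref (3), P4→M1 (16), P4→P1 (10).
Cut capacity = 13 + 15 + 3 + 16 + 10 = 57.

57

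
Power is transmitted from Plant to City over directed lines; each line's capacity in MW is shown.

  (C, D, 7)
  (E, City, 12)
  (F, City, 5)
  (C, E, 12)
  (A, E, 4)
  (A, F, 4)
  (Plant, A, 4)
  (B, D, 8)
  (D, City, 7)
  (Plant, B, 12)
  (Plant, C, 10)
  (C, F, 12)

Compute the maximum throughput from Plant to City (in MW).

21

Augment Plant→A→E→City: bottleneck 4, flow now 4.
Augment Plant→B→D→City: bottleneck 7, flow now 11.
Augment Plant→C→E→City: bottleneck 8, flow now 19.
Augment Plant→C→F→City: bottleneck 2, flow now 21.
No augmenting path remains; maximum flow = 21.
In the residual graph, reachable from Plant: {Plant, B, D}.
Min-cut edges: Plant→A (4), Plant→C (10), D→City (7); capacity 4 + 10 + 7 = 21.
This cut is saturated, so no flow can exceed 21.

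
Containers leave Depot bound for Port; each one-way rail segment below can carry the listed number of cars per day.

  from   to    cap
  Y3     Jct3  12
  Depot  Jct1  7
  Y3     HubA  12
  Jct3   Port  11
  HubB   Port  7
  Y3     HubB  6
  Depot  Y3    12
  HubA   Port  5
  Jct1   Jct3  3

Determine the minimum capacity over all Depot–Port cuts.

15

Augment Depot→Y3→HubA→Port: bottleneck 5, flow now 5.
Augment Depot→Y3→HubB→Port: bottleneck 6, flow now 11.
Augment Depot→Y3→Jct3→Port: bottleneck 1, flow now 12.
Augment Depot→Jct1→Jct3→Port: bottleneck 3, flow now 15.
No augmenting path remains; maximum flow = 15.
By max-flow min-cut, the minimum cut capacity equals the max flow.
In the residual graph, reachable from Depot: {Depot, Jct1}.
Min-cut edges: Depot→Y3 (12), Jct1→Jct3 (3); capacity 12 + 3 = 15.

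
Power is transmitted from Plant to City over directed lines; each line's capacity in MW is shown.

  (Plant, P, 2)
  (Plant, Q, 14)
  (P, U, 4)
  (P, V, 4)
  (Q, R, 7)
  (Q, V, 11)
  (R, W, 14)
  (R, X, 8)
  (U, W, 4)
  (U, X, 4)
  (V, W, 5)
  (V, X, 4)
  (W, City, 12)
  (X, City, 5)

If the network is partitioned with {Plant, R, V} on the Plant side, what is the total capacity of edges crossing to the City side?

47

Edges leaving {Plant, R, V}: Plant→P (2), Plant→Q (14), R→W (14), R→X (8), V→W (5), V→X (4).
Cut capacity = 2 + 14 + 14 + 8 + 5 + 4 = 47.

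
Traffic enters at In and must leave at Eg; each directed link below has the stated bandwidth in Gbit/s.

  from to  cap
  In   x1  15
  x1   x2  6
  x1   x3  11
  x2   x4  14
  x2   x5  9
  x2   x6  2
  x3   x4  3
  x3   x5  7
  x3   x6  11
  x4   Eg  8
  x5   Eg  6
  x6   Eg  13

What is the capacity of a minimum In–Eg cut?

15

Augment In→x1→x2→x4→Eg: bottleneck 6, flow now 6.
Augment In→x1→x3→x4→Eg: bottleneck 2, flow now 8.
Augment In→x1→x3→x5→Eg: bottleneck 6, flow now 14.
Augment In→x1→x3→x6→Eg: bottleneck 1, flow now 15.
No augmenting path remains; maximum flow = 15.
By max-flow min-cut, the minimum cut capacity equals the max flow.
In the residual graph, reachable from In: {In}.
Min-cut edges: In→x1 (15); capacity 15 = 15.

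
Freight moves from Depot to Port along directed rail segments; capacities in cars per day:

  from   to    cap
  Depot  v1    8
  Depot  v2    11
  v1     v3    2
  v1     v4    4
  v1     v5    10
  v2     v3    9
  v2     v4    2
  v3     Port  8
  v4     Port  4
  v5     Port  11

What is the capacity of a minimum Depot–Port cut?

18

Augment Depot→v1→v3→Port: bottleneck 2, flow now 2.
Augment Depot→v1→v4→Port: bottleneck 4, flow now 6.
Augment Depot→v1→v5→Port: bottleneck 2, flow now 8.
Augment Depot→v2→v3→Port: bottleneck 6, flow now 14.
Augment Depot→v2→v3→v1→v5→Port: bottleneck 2, flow now 16. (uses reverse residual edge)
Augment Depot→v2→v4→v1→v5→Port: bottleneck 2, flow now 18. (uses reverse residual edge)
No augmenting path remains; maximum flow = 18.
By max-flow min-cut, the minimum cut capacity equals the max flow.
In the residual graph, reachable from Depot: {Depot, v2, v3}.
Min-cut edges: Depot→v1 (8), v2→v4 (2), v3→Port (8); capacity 8 + 2 + 8 = 18.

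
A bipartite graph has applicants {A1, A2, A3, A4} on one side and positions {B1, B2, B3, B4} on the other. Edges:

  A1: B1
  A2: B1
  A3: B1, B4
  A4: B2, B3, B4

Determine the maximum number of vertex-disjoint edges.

3

Unit-capacity flow: source→left, listed edges, right→sink; max matching = max flow.
Augmenting path A1→B1 (+1); matched 1.
Augmenting path A3→B4 (+1); matched 2.
Augmenting path A4→B2 (+1); matched 3.
No augmenting path remains; maximum matching = 3.
König certificate: {A3, A4, B1} is a vertex cover of size 3 (every listed pair touches it), so no matching can be larger.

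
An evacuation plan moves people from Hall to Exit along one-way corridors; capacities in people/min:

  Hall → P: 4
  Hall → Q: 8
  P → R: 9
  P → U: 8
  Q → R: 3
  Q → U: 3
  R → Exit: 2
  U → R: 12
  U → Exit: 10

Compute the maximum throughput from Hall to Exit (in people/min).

9

Augment Hall→P→R→Exit: bottleneck 2, flow now 2.
Augment Hall→P→U→Exit: bottleneck 2, flow now 4.
Augment Hall→Q→U→Exit: bottleneck 3, flow now 7.
Augment Hall→Q→R→P→U→Exit: bottleneck 2, flow now 9. (uses reverse residual edge)
No augmenting path remains; maximum flow = 9.
In the residual graph, reachable from Hall: {Hall, Q, R}.
Min-cut edges: Hall→P (4), Q→U (3), R→Exit (2); capacity 4 + 3 + 2 = 9.
This cut is saturated, so no flow can exceed 9.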